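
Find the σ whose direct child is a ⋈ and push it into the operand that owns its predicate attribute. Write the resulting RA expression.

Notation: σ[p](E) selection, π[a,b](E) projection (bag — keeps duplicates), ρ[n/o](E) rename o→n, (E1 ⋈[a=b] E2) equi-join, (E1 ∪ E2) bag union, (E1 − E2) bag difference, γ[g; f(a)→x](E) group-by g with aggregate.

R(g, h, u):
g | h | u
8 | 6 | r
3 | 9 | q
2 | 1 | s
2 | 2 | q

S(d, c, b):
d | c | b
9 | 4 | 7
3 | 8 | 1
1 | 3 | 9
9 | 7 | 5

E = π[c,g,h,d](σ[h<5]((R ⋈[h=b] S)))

σ filters on h, owned by the left side.
E' = π[c,g,h,d]((σ[h<5](R) ⋈[h=b] S))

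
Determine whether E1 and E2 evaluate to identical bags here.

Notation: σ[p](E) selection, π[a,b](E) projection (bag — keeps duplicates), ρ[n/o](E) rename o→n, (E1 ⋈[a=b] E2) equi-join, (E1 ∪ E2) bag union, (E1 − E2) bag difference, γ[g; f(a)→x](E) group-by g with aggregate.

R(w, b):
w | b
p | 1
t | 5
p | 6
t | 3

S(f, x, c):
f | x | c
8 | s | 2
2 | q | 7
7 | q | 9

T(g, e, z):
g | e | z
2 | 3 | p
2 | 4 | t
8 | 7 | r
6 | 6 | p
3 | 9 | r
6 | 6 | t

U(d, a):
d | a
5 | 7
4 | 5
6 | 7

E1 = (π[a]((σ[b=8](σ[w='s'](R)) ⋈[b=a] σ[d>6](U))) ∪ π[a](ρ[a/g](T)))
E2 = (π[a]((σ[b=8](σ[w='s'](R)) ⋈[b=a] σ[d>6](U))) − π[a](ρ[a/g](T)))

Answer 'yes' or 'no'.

E1 subexpression sizes:
  R → 4
  σ[w='s'](R) → 0
  σ[b=8](σ[w='s'](R)) → 0
  U → 3
  σ[d>6](U) → 0
  (σ[b=8](σ[w='s'](R)) ⋈[b=a] σ[d>6](U)) → 0
  π[a]((σ[b=8](σ[w='s'](R)) ⋈[b=a] σ[d>6](U))) → 0
  T → 6
  ρ[a/g](T) → 6
  π[a](ρ[a/g](T)) → 6
  (π[a]((σ[b=8](σ[w='s'](R)) ⋈[b=a] σ[d>6](U))) ∪ π[a](ρ[a/g](T))) → 6
E2 subexpression sizes:
  R → 4
  σ[w='s'](R) → 0
  σ[b=8](σ[w='s'](R)) → 0
  U → 3
  σ[d>6](U) → 0
  (σ[b=8](σ[w='s'](R)) ⋈[b=a] σ[d>6](U)) → 0
  π[a]((σ[b=8](σ[w='s'](R)) ⋈[b=a] σ[d>6](U))) → 0
  T → 6
  ρ[a/g](T) → 6
  π[a](ρ[a/g](T)) → 6
  (π[a]((σ[b=8](σ[w='s'](R)) ⋈[b=a] σ[d>6](U))) − π[a](ρ[a/g](T))) → 0

E1 result:
a
2
2
3
6
6
8
E2 result:
a
(0 rows)
Witness: (6,) appears 2× in E1 but 0× in E2.

no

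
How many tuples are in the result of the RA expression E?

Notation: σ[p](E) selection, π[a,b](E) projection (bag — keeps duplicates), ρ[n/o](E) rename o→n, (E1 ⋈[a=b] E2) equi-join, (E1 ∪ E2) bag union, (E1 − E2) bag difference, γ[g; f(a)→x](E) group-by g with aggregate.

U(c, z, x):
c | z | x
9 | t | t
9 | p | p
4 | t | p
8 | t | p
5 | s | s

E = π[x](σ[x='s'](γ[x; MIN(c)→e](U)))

Stepwise |·|:
  U → 5
  γ[x; MIN(c)→e](U) → 3
  σ[x='s'](γ[x; MIN(c)→e](U)) → 1
  π[x](σ[x='s'](γ[x; MIN(c)→e](U))) → 1

|E| = 1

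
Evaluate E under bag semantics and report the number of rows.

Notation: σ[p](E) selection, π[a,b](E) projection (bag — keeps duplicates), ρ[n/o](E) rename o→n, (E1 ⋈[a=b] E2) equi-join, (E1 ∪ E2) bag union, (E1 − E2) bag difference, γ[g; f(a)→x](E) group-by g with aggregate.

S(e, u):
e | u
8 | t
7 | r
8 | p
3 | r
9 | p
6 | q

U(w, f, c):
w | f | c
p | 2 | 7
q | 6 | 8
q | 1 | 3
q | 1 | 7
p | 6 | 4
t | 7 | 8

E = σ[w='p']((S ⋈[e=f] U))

Per-node cardinality:
  S → 6
  U → 6
  (S ⋈[e=f] U) → 3
  σ[w='p']((S ⋈[e=f] U)) → 1

|E| = 1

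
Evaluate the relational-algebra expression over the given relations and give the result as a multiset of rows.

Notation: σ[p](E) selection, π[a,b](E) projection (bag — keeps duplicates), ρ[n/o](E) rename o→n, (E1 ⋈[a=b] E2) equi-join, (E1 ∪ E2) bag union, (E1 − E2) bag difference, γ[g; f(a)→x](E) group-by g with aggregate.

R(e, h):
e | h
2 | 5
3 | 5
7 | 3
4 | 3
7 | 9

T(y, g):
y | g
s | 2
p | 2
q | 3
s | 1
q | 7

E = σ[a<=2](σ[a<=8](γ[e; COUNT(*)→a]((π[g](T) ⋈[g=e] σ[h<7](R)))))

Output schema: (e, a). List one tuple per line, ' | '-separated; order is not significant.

Subexpression sizes:
  T → 5
  π[g](T) → 5
  R → 5
  σ[h<7](R) → 4
  (π[g](T) ⋈[g=e] σ[h<7](R)) → 4
  γ[e; COUNT(*)→a]((π[g](T) ⋈[g=e] σ[h<7](R))) → 3
  σ[a<=8](γ[e; COUNT(*)→a]((π[g](T) ⋈[g=e] σ[h<7](R)))) → 3
  σ[a<=2](σ[a<=8](γ[e; COUNT(*)→a]((π[g](T) ⋈[g=e] σ[h<7](R))))) → 3

== RESULT ==
e | a
2 | 2
3 | 1
7 | 1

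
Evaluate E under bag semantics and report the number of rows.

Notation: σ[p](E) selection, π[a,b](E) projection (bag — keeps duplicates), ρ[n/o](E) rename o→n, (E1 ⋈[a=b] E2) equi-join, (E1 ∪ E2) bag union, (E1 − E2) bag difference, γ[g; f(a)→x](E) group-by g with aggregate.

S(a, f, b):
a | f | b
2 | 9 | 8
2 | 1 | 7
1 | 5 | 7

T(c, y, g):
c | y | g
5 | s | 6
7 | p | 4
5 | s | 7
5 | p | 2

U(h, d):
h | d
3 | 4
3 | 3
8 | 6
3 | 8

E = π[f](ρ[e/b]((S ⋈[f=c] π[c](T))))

Subexpression sizes:
  S → 3
  T → 4
  π[c](T) → 4
  (S ⋈[f=c] π[c](T)) → 3
  ρ[e/b]((S ⋈[f=c] π[c](T))) → 3
  π[f](ρ[e/b]((S ⋈[f=c] π[c](T)))) → 3

|E| = 3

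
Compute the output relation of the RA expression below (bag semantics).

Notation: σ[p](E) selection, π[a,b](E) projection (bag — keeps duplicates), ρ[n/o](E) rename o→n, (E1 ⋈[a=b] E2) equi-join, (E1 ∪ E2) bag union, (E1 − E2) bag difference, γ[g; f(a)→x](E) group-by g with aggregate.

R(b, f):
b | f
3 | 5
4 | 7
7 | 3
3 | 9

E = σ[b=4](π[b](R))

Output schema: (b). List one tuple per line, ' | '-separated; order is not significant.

Stepwise |·|:
  R → 4
  π[b](R) → 4
  σ[b=4](π[b](R)) → 1

== RESULT ==
b
4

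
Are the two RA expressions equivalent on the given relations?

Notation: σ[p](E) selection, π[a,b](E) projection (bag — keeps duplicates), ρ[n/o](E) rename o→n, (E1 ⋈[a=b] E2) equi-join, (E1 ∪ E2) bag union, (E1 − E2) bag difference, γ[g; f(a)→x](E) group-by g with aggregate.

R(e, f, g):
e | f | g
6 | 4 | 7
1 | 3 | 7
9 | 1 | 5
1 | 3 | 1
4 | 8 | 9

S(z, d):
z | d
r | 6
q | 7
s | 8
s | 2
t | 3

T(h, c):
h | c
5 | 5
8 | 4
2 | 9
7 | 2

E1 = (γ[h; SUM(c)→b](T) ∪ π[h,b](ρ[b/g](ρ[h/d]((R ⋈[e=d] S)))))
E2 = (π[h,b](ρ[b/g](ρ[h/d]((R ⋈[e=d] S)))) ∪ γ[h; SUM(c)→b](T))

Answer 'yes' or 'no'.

E1 subexpression sizes:
  T → 4
  γ[h; SUM(c)→b](T) → 4
  R → 5
  S → 5
  (R ⋈[e=d] S) → 1
  ρ[h/d]((R ⋈[e=d] S)) → 1
  ρ[b/g](ρ[h/d]((R ⋈[e=d] S))) → 1
  π[h,b](ρ[b/g](ρ[h/d]((R ⋈[e=d] S)))) → 1
  (γ[h; SUM(c)→b](T) ∪ π[h,b](ρ[b/g](ρ[h/d]((R ⋈[e=d] S))))) → 5
E2 subexpression sizes:
  R → 5
  S → 5
  (R ⋈[e=d] S) → 1
  ρ[h/d]((R ⋈[e=d] S)) → 1
  ρ[b/g](ρ[h/d]((R ⋈[e=d] S))) → 1
  π[h,b](ρ[b/g](ρ[h/d]((R ⋈[e=d] S)))) → 1
  T → 4
  γ[h; SUM(c)→b](T) → 4
  (π[h,b](ρ[b/g](ρ[h/d]((R ⋈[e=d] S)))) ∪ γ[h; SUM(c)→b](T)) → 5

E1 and E2 produce the same multiset:
h | b
2 | 9
5 | 5
6 | 7
7 | 2
8 | 4

yes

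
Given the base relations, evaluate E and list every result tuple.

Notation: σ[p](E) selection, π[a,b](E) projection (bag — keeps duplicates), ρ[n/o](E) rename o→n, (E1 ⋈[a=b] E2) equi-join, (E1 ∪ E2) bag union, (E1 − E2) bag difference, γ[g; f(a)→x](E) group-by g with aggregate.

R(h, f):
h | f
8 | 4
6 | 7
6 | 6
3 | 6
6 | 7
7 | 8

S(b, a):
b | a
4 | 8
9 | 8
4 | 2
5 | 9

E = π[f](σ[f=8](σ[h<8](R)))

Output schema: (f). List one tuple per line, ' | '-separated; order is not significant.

Stepwise |·|:
  R → 6
  σ[h<8](R) → 5
  σ[f=8](σ[h<8](R)) → 1
  π[f](σ[f=8](σ[h<8](R))) → 1

== RESULT ==
f
8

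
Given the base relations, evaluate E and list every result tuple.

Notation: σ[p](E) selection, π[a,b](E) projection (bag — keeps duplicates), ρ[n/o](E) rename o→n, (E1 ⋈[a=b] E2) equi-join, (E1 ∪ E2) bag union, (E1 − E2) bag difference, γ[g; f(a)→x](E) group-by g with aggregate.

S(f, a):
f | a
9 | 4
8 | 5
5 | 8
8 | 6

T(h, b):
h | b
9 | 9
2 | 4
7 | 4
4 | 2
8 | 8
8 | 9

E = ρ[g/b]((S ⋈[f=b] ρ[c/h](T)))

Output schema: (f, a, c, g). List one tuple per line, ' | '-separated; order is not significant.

Row counts bottom-up:
  S → 4
  T → 6
  ρ[c/h](T) → 6
  (S ⋈[f=b] ρ[c/h](T)) → 4
  ρ[g/b]((S ⋈[f=b] ρ[c/h](T))) → 4

== RESULT ==
f | a | c | g
8 | 5 | 8 | 8
8 | 6 | 8 | 8
9 | 4 | 8 | 9
9 | 4 | 9 | 9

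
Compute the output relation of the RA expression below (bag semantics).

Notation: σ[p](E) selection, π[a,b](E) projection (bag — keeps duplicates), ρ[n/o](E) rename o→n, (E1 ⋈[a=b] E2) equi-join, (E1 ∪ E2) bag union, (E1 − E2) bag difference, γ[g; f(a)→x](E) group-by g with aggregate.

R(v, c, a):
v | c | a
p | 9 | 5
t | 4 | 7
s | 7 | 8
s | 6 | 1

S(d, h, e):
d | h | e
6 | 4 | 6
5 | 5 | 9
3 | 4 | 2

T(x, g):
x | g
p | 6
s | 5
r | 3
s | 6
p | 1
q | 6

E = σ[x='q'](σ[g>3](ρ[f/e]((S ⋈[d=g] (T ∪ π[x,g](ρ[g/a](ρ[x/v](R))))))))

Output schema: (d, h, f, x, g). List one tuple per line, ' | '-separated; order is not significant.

Stepwise |·|:
  S → 3
  T → 6
  R → 4
  ρ[x/v](R) → 4
  ρ[g/a](ρ[x/v](R)) → 4
  π[x,g](ρ[g/a](ρ[x/v](R))) → 4
  (T ∪ π[x,g](ρ[g/a](ρ[x/v](R)))) → 10
  (S ⋈[d=g] (T ∪ π[x,g](ρ[g/a](ρ[x/v](R))))) → 6
  ρ[f/e]((S ⋈[d=g] (T ∪ π[x,g](ρ[g/a](ρ[x/v](R)))))) → 6
  σ[g>3](ρ[f/e]((S ⋈[d=g] (T ∪ π[x,g](ρ[g/a](ρ[x/v](R))))))) → 5
  σ[x='q'](σ[g>3](ρ[f/e]((S ⋈[d=g] (T ∪ π[x,g](ρ[g/a](ρ[x/v](R)))))))) → 1

== RESULT ==
d | h | f | x | g
6 | 4 | 6 | q | 6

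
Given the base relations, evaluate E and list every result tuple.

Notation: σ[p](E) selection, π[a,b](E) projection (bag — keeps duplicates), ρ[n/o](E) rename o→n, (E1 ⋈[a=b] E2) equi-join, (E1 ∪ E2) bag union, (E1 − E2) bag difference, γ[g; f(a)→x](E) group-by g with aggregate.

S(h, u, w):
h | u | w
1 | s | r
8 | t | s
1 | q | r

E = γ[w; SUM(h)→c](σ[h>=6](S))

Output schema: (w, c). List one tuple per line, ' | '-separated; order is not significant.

Stepwise |·|:
  S → 3
  σ[h>=6](S) → 1
  γ[w; SUM(h)→c](σ[h>=6](S)) → 1

== RESULT ==
w | c
s | 8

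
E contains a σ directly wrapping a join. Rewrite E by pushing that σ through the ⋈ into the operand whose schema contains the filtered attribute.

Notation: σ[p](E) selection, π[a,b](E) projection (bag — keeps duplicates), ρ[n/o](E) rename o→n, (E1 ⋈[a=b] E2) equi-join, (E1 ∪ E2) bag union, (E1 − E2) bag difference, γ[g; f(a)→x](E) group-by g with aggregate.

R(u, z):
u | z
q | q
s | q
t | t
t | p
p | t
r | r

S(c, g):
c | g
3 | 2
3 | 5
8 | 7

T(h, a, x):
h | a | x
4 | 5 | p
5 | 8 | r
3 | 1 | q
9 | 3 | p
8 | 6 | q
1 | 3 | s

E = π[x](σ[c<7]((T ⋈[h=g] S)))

σ filters on c, owned by the right side.
E' = π[x]((T ⋈[h=g] σ[c<7](S)))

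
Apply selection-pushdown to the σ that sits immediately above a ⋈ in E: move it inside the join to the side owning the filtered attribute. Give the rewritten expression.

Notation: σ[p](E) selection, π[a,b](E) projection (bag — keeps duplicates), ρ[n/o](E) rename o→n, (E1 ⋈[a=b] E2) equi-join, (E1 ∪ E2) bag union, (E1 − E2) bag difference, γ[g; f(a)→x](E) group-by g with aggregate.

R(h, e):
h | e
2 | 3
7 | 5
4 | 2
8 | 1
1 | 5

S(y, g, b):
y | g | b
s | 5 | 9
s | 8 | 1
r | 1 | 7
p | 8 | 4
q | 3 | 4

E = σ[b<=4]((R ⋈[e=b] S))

σ filters on b, owned by the right side.
E' = (R ⋈[e=b] σ[b<=4](S))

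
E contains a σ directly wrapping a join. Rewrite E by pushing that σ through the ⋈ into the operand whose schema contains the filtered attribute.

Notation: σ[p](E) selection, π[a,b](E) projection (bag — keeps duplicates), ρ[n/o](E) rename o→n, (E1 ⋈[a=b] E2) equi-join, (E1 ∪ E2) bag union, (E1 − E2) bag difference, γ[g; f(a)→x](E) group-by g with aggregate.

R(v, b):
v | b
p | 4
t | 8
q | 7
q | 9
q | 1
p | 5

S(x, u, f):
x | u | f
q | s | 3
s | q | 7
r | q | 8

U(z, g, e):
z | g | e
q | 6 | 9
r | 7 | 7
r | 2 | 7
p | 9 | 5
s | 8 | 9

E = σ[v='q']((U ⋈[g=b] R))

σ filters on v, owned by the right side.
E' = (U ⋈[g=b] σ[v='q'](R))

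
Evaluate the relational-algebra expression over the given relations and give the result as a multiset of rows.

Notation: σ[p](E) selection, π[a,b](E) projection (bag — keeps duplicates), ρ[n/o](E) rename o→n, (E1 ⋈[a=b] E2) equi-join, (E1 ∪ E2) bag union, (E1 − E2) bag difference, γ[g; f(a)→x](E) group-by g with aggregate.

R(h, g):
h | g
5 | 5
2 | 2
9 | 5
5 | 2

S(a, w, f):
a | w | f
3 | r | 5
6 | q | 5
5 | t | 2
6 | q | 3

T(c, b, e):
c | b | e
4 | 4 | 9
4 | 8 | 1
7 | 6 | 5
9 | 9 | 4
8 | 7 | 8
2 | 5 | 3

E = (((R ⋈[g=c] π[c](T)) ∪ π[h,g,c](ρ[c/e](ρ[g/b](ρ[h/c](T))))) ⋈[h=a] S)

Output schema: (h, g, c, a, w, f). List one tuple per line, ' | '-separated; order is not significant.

Subexpression sizes:
  R → 4
  T → 6
  π[c](T) → 6
  (R ⋈[g=c] π[c](T)) → 2
  T → 6
  ρ[h/c](T) → 6
  ρ[g/b](ρ[h/c](T)) → 6
  ρ[c/e](ρ[g/b](ρ[h/c](T))) → 6
  π[h,g,c](ρ[c/e](ρ[g/b](ρ[h/c](T)))) → 6
  ((R ⋈[g=c] π[c](T)) ∪ π[h,g,c](ρ[c/e](ρ[g/b](ρ[h/c](T))))) → 8
  S → 4
  (((R ⋈[g=c] π[c](T)) ∪ π[h,g,c](ρ[c/e](ρ[g/b](ρ[h/c](T))))) ⋈[h=a] S) → 1

== RESULT ==
h | g | c | a | w | f
5 | 2 | 2 | 5 | t | 2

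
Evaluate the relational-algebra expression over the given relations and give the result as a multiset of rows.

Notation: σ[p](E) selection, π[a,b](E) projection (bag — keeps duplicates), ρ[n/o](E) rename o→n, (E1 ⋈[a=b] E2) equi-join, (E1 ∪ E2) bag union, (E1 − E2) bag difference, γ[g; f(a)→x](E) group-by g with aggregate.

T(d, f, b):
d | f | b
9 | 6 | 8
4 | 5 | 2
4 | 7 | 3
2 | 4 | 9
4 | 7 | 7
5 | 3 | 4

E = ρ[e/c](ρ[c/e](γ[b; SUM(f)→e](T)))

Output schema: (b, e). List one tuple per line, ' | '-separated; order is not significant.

Stepwise |·|:
  T → 6
  γ[b; SUM(f)→e](T) → 6
  ρ[c/e](γ[b; SUM(f)→e](T)) → 6
  ρ[e/c](ρ[c/e](γ[b; SUM(f)→e](T))) → 6

== RESULT ==
b | e
2 | 5
3 | 7
4 | 3
7 | 7
8 | 6
9 | 4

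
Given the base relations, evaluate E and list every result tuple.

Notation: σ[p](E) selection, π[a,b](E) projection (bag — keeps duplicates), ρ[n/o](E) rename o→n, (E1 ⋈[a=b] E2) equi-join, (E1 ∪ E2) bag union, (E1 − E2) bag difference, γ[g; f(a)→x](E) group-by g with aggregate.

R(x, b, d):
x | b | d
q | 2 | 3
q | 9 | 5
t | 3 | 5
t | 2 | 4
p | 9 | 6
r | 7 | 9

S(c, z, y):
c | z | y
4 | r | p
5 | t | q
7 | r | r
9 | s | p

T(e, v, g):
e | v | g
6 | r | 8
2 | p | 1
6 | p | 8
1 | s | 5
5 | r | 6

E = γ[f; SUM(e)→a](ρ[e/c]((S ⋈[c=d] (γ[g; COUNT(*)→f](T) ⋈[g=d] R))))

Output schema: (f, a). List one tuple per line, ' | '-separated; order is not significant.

Subexpression sizes:
  S → 4
  T → 5
  γ[g; COUNT(*)→f](T) → 4
  R → 6
  (γ[g; COUNT(*)→f](T) ⋈[g=d] R) → 3
  (S ⋈[c=d] (γ[g; COUNT(*)→f](T) ⋈[g=d] R)) → 2
  ρ[e/c]((S ⋈[c=d] (γ[g; COUNT(*)→f](T) ⋈[g=d] R))) → 2
  γ[f; SUM(e)→a](ρ[e/c]((S ⋈[c=d] (γ[g; COUNT(*)→f](T) ⋈[g=d] R)))) → 1

== RESULT ==
f | a
1 | 10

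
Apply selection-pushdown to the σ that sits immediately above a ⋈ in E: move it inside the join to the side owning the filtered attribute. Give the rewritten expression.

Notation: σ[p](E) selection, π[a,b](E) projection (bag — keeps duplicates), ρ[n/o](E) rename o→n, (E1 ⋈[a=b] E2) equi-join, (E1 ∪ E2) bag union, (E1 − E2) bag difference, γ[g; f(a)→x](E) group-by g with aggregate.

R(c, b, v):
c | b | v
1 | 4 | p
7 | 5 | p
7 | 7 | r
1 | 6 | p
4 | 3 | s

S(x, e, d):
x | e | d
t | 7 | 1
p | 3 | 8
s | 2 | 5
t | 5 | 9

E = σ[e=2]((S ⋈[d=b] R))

σ filters on e, owned by the left side.
E' = (σ[e=2](S) ⋈[d=b] R)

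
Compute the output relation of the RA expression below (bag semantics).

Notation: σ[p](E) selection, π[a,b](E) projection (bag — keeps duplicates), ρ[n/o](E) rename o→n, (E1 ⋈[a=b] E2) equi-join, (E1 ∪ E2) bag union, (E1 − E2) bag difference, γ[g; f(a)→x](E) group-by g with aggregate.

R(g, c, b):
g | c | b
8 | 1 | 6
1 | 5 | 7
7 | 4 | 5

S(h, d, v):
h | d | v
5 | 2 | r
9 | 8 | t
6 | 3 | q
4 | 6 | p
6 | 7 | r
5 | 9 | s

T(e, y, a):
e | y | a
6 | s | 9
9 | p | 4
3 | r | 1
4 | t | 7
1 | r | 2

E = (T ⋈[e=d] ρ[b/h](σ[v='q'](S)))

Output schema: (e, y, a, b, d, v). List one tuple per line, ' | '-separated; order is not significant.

Stepwise |·|:
  T → 5
  S → 6
  σ[v='q'](S) → 1
  ρ[b/h](σ[v='q'](S)) → 1
  (T ⋈[e=d] ρ[b/h](σ[v='q'](S))) → 1

== RESULT ==
e | y | a | b | d | v
3 | r | 1 | 6 | 3 | q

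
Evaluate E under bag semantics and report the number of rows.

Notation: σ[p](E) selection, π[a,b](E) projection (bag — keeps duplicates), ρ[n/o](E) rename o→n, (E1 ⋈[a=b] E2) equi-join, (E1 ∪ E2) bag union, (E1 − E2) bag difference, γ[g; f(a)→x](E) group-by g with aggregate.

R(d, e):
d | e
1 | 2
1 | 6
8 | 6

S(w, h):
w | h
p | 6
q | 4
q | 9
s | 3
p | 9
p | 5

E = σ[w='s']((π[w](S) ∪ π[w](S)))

Stepwise |·|:
  S → 6
  π[w](S) → 6
  S → 6
  π[w](S) → 6
  (π[w](S) ∪ π[w](S)) → 12
  σ[w='s']((π[w](S) ∪ π[w](S))) → 2

|E| = 2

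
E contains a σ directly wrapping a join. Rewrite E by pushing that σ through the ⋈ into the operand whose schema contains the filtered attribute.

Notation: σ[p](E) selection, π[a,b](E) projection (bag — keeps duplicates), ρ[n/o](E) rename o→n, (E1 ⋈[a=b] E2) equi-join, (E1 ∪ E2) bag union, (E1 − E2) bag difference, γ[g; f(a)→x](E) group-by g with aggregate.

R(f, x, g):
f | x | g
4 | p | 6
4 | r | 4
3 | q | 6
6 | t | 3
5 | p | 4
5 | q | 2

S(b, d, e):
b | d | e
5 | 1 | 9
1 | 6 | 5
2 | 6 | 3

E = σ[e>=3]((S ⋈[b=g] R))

σ filters on e, owned by the left side.
E' = (σ[e>=3](S) ⋈[b=g] R)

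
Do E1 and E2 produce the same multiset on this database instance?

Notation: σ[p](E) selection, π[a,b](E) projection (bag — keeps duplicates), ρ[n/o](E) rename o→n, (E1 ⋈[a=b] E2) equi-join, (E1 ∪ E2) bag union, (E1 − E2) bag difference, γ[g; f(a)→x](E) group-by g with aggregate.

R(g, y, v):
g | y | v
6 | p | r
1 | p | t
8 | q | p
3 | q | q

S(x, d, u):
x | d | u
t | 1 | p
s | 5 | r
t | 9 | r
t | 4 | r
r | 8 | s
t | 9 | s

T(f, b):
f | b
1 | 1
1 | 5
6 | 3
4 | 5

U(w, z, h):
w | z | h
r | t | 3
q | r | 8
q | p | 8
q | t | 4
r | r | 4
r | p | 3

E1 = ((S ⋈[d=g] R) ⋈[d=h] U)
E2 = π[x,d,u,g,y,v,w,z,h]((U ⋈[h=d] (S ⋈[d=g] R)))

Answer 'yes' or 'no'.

E1 stepwise |·|:
  S → 6
  R → 4
  (S ⋈[d=g] R) → 2
  U → 6
  ((S ⋈[d=g] R) ⋈[d=h] U) → 2
E2 stepwise |·|:
  U → 6
  S → 6
  R → 4
  (S ⋈[d=g] R) → 2
  (U ⋈[h=d] (S ⋈[d=g] R)) → 2
  π[x,d,u,g,y,v,w,z,h]((U ⋈[h=d] (S ⋈[d=g] R))) → 2

E1 and E2 produce the same multiset:
x | d | u | g | y | v | w | z | h
r | 8 | s | 8 | q | p | q | p | 8
r | 8 | s | 8 | q | p | q | r | 8

yes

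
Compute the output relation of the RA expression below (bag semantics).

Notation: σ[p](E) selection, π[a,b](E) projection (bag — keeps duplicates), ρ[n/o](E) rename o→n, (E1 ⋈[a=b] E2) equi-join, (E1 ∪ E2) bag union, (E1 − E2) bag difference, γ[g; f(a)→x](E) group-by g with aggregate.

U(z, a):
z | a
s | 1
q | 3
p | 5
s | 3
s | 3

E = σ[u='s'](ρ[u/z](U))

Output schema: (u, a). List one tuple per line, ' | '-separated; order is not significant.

Stepwise |·|:
  U → 5
  ρ[u/z](U) → 5
  σ[u='s'](ρ[u/z](U)) → 3

== RESULT ==
u | a
s | 1
s | 3
s | 3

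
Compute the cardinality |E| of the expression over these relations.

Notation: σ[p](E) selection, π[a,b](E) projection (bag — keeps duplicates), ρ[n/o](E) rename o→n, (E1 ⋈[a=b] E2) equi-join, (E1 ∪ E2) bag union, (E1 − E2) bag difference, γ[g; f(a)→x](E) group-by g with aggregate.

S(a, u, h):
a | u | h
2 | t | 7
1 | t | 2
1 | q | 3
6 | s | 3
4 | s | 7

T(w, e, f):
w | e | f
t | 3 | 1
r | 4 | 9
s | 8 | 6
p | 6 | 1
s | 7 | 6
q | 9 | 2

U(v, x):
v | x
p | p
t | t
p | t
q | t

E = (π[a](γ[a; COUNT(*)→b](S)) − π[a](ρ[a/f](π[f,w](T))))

Row counts bottom-up:
  S → 5
  γ[a; COUNT(*)→b](S) → 4
  π[a](γ[a; COUNT(*)→b](S)) → 4
  T → 6
  π[f,w](T) → 6
  ρ[a/f](π[f,w](T)) → 6
  π[a](ρ[a/f](π[f,w](T))) → 6
  (π[a](γ[a; COUNT(*)→b](S)) − π[a](ρ[a/f](π[f,w](T)))) → 1

|E| = 1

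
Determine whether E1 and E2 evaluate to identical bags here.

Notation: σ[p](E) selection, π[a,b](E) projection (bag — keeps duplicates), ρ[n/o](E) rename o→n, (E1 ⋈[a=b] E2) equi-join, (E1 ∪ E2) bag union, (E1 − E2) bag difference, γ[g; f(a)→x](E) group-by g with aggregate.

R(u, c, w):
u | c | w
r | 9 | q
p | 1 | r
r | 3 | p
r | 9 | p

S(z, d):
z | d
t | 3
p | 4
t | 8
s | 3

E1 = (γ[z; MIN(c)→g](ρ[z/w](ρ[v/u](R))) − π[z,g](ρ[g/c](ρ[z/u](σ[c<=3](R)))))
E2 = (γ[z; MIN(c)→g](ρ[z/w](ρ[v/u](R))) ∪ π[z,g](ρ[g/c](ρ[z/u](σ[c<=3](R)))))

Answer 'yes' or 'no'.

E1 stepwise |·|:
  R → 4
  ρ[v/u](R) → 4
  ρ[z/w](ρ[v/u](R)) → 4
  γ[z; MIN(c)→g](ρ[z/w](ρ[v/u](R))) → 3
  R → 4
  σ[c<=3](R) → 2
  ρ[z/u](σ[c<=3](R)) → 2
  ρ[g/c](ρ[z/u](σ[c<=3](R))) → 2
  π[z,g](ρ[g/c](ρ[z/u](σ[c<=3](R)))) → 2
  (γ[z; MIN(c)→g](ρ[z/w](ρ[v/u](R))) − π[z,g](ρ[g/c](ρ[z/u](σ[c<=3](R))))) → 3
E2 stepwise |·|:
  R → 4
  ρ[v/u](R) → 4
  ρ[z/w](ρ[v/u](R)) → 4
  γ[z; MIN(c)→g](ρ[z/w](ρ[v/u](R))) → 3
  R → 4
  σ[c<=3](R) → 2
  ρ[z/u](σ[c<=3](R)) → 2
  ρ[g/c](ρ[z/u](σ[c<=3](R))) → 2
  π[z,g](ρ[g/c](ρ[z/u](σ[c<=3](R)))) → 2
  (γ[z; MIN(c)→g](ρ[z/w](ρ[v/u](R))) ∪ π[z,g](ρ[g/c](ρ[z/u](σ[c<=3](R))))) → 5

E1 result:
z | g
p | 3
q | 9
r | 1
E2 result:
z | g
p | 1
p | 3
q | 9
r | 1
r | 3
Witness: ('r', 3) appears 0× in E1 but 1× in E2.

no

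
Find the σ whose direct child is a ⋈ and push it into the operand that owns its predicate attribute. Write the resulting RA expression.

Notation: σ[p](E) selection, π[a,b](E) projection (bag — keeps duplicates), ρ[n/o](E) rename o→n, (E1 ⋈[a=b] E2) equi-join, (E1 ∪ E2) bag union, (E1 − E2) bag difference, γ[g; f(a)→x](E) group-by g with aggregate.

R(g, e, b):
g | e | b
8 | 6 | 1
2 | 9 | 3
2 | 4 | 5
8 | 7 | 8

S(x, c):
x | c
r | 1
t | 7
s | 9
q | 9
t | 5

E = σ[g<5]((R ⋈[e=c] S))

σ filters on g, owned by the left side.
E' = (σ[g<5](R) ⋈[e=c] S)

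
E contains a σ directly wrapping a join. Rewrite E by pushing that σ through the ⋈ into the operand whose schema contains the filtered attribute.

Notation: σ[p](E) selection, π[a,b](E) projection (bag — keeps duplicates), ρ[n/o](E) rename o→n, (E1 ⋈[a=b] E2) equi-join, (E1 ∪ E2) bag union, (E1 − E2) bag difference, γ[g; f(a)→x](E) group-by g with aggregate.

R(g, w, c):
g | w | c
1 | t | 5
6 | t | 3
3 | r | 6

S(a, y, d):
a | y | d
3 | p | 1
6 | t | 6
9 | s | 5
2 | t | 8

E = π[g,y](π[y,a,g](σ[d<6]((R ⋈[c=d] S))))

σ filters on d, owned by the right side.
E' = π[g,y](π[y,a,g]((R ⋈[c=d] σ[d<6](S))))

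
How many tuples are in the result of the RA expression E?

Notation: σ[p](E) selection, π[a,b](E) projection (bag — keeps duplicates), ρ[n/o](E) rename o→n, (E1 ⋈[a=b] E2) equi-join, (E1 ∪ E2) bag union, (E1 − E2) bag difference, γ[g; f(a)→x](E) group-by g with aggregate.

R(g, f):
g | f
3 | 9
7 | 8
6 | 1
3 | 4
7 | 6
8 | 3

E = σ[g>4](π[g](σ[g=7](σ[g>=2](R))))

Subexpression sizes:
  R → 6
  σ[g>=2](R) → 6
  σ[g=7](σ[g>=2](R)) → 2
  π[g](σ[g=7](σ[g>=2](R))) → 2
  σ[g>4](π[g](σ[g=7](σ[g>=2](R)))) → 2

|E| = 2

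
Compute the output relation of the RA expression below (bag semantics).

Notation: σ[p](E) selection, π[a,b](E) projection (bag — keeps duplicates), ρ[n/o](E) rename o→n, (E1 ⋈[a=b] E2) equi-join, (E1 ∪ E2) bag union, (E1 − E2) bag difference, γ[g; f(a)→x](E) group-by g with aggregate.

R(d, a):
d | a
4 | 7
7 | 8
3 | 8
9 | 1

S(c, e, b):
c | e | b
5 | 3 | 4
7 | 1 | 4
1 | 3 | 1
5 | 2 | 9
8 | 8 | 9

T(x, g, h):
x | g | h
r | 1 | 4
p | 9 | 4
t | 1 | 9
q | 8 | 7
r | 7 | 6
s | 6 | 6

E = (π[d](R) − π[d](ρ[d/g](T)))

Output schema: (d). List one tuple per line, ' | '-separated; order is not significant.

Subexpression sizes:
  R → 4
  π[d](R) → 4
  T → 6
  ρ[d/g](T) → 6
  π[d](ρ[d/g](T)) → 6
  (π[d](R) − π[d](ρ[d/g](T))) → 2

== RESULT ==
d
3
4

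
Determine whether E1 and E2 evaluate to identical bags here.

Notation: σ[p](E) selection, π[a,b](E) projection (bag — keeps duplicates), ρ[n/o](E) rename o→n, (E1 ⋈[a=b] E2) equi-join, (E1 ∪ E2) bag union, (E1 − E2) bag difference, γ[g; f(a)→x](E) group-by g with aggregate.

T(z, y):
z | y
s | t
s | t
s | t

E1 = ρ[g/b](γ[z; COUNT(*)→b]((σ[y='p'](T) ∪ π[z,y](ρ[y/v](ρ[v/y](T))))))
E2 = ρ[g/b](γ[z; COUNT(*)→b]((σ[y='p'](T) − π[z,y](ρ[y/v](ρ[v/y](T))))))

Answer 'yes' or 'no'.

E1 per-node cardinality:
  T → 3
  σ[y='p'](T) → 0
  T → 3
  ρ[v/y](T) → 3
  ρ[y/v](ρ[v/y](T)) → 3
  π[z,y](ρ[y/v](ρ[v/y](T))) → 3
  (σ[y='p'](T) ∪ π[z,y](ρ[y/v](ρ[v/y](T)))) → 3
  γ[z; COUNT(*)→b]((σ[y='p'](T) ∪ π[z,y](ρ[y/v](ρ[v/y](T))))) → 1
  ρ[g/b](γ[z; COUNT(*)→b]((σ[y='p'](T) ∪ π[z,y](ρ[y/v](ρ[v/y](T)))))) → 1
E2 per-node cardinality:
  T → 3
  σ[y='p'](T) → 0
  T → 3
  ρ[v/y](T) → 3
  ρ[y/v](ρ[v/y](T)) → 3
  π[z,y](ρ[y/v](ρ[v/y](T))) → 3
  (σ[y='p'](T) − π[z,y](ρ[y/v](ρ[v/y](T)))) → 0
  γ[z; COUNT(*)→b]((σ[y='p'](T) − π[z,y](ρ[y/v](ρ[v/y](T))))) → 0
  ρ[g/b](γ[z; COUNT(*)→b]((σ[y='p'](T) − π[z,y](ρ[y/v](ρ[v/y](T)))))) → 0

E1 result:
z | g
s | 3
E2 result:
z | g
(0 rows)
Witness: ('s', 3) appears 1× in E1 but 0× in E2.

no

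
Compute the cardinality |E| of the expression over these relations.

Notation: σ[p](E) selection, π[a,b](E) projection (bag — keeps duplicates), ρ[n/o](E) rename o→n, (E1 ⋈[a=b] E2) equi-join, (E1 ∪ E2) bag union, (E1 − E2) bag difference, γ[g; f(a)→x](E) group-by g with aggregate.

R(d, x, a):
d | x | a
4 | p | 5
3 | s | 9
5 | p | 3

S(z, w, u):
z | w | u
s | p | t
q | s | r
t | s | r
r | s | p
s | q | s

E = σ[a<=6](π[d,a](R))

Per-node cardinality:
  R → 3
  π[d,a](R) → 3
  σ[a<=6](π[d,a](R)) → 2

|E| = 2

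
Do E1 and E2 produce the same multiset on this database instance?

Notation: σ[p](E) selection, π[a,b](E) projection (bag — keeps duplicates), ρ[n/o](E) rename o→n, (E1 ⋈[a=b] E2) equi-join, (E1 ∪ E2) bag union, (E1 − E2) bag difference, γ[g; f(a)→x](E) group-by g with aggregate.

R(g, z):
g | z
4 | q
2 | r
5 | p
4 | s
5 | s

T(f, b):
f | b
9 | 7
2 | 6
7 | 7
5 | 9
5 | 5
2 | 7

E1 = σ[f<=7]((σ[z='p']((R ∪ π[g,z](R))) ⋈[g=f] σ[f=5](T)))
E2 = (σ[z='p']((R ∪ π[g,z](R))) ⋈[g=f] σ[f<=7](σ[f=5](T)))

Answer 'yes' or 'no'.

E1 stepwise |·|:
  R → 5
  R → 5
  π[g,z](R) → 5
  (R ∪ π[g,z](R)) → 10
  σ[z='p']((R ∪ π[g,z](R))) → 2
  T → 6
  σ[f=5](T) → 2
  (σ[z='p']((R ∪ π[g,z](R))) ⋈[g=f] σ[f=5](T)) → 4
  σ[f<=7]((σ[z='p']((R ∪ π[g,z](R))) ⋈[g=f] σ[f=5](T))) → 4
E2 stepwise |·|:
  R → 5
  R → 5
  π[g,z](R) → 5
  (R ∪ π[g,z](R)) → 10
  σ[z='p']((R ∪ π[g,z](R))) → 2
  T → 6
  σ[f=5](T) → 2
  σ[f<=7](σ[f=5](T)) → 2
  (σ[z='p']((R ∪ π[g,z](R))) ⋈[g=f] σ[f<=7](σ[f=5](T))) → 4

E1 and E2 produce the same multiset:
g | z | f | b
5 | p | 5 | 5
5 | p | 5 | 5
5 | p | 5 | 9
5 | p | 5 | 9

yes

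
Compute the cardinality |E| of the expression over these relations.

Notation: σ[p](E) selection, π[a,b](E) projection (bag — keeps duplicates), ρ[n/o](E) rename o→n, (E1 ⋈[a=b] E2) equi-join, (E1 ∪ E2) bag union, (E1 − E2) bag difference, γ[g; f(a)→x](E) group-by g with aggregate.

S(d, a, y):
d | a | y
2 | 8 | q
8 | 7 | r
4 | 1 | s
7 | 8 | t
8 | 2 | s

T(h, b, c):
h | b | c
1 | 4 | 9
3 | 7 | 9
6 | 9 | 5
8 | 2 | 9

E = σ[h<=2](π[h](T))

Row counts bottom-up:
  T → 4
  π[h](T) → 4
  σ[h<=2](π[h](T)) → 1

|E| = 1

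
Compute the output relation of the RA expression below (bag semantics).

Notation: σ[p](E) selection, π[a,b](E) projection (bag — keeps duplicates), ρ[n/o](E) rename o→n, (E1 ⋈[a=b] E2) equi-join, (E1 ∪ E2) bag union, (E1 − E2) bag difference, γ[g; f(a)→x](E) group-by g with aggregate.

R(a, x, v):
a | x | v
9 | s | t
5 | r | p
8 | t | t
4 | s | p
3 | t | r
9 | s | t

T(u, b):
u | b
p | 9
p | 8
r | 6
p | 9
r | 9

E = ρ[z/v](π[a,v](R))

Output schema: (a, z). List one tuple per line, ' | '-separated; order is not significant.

Per-node cardinality:
  R → 6
  π[a,v](R) → 6
  ρ[z/v](π[a,v](R)) → 6

== RESULT ==
a | z
3 | r
4 | p
5 | p
8 | t
9 | t
9 | t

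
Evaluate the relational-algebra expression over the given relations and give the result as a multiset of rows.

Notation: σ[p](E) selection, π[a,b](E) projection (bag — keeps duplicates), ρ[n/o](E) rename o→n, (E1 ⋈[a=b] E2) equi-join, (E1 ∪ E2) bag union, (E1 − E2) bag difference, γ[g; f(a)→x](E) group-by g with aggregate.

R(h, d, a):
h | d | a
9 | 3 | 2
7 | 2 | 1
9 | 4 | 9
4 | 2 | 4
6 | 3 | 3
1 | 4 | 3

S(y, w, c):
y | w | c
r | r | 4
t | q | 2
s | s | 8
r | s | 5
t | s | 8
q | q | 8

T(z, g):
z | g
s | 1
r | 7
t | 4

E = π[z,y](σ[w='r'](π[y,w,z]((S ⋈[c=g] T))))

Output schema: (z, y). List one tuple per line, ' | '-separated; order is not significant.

Subexpression sizes:
  S → 6
  T → 3
  (S ⋈[c=g] T) → 1
  π[y,w,z]((S ⋈[c=g] T)) → 1
  σ[w='r'](π[y,w,z]((S ⋈[c=g] T))) → 1
  π[z,y](σ[w='r'](π[y,w,z]((S ⋈[c=g] T)))) → 1

== RESULT ==
z | y
t | r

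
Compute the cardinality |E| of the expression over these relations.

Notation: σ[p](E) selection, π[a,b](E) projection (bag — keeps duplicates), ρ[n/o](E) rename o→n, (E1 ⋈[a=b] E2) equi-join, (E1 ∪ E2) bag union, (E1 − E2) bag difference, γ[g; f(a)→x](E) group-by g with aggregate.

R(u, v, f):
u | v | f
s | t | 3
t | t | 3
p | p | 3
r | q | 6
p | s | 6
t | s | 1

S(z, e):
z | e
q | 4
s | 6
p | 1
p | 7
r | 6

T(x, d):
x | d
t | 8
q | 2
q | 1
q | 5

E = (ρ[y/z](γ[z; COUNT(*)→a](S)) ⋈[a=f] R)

Row counts bottom-up:
  S → 5
  γ[z; COUNT(*)→a](S) → 4
  ρ[y/z](γ[z; COUNT(*)→a](S)) → 4
  R → 6
  (ρ[y/z](γ[z; COUNT(*)→a](S)) ⋈[a=f] R) → 3

|E| = 3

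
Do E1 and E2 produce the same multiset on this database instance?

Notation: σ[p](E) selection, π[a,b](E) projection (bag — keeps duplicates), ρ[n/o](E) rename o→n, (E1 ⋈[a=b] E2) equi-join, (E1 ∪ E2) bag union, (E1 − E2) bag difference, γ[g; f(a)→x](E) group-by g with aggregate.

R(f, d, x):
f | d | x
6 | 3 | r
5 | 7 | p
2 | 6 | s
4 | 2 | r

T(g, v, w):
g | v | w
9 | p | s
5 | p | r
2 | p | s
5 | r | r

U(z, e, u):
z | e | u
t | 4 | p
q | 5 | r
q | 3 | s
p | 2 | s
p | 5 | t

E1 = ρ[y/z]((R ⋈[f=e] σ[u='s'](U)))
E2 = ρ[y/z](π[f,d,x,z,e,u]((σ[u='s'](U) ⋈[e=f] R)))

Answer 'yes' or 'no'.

E1 row counts bottom-up:
  R → 4
  U → 5
  σ[u='s'](U) → 2
  (R ⋈[f=e] σ[u='s'](U)) → 1
  ρ[y/z]((R ⋈[f=e] σ[u='s'](U))) → 1
E2 row counts bottom-up:
  U → 5
  σ[u='s'](U) → 2
  R → 4
  (σ[u='s'](U) ⋈[e=f] R) → 1
  π[f,d,x,z,e,u]((σ[u='s'](U) ⋈[e=f] R)) → 1
  ρ[y/z](π[f,d,x,z,e,u]((σ[u='s'](U) ⋈[e=f] R))) → 1

E1 and E2 produce the same multiset:
f | d | x | y | e | u
2 | 6 | s | p | 2 | s

yes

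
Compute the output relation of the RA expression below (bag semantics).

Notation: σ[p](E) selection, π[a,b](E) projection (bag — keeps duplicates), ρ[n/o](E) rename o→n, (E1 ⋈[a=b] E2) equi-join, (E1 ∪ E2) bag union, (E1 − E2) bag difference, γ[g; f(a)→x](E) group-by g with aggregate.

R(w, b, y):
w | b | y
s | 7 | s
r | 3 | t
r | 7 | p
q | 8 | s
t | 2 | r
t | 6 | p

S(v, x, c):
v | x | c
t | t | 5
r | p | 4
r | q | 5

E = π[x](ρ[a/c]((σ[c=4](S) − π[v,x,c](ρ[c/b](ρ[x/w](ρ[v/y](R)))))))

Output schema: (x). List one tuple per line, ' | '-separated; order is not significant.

Per-node cardinality:
  S → 3
  σ[c=4](S) → 1
  R → 6
  ρ[v/y](R) → 6
  ρ[x/w](ρ[v/y](R)) → 6
  ρ[c/b](ρ[x/w](ρ[v/y](R))) → 6
  π[v,x,c](ρ[c/b](ρ[x/w](ρ[v/y](R)))) → 6
  (σ[c=4](S) − π[v,x,c](ρ[c/b](ρ[x/w](ρ[v/y](R))))) → 1
  ρ[a/c]((σ[c=4](S) − π[v,x,c](ρ[c/b](ρ[x/w](ρ[v/y](R)))))) → 1
  π[x](ρ[a/c]((σ[c=4](S) − π[v,x,c](ρ[c/b](ρ[x/w](ρ[v/y](R))))))) → 1

== RESULT ==
x
p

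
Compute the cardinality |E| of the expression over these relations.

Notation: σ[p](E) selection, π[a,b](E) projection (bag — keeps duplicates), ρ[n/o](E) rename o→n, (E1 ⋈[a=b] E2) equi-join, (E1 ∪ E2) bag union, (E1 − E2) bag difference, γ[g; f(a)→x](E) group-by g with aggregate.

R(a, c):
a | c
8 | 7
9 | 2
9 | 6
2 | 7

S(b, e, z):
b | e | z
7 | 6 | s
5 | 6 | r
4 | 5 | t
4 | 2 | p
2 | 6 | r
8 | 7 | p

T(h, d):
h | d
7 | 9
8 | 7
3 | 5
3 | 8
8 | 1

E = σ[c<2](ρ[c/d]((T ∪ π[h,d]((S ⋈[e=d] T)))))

Per-node cardinality:
  T → 5
  S → 6
  T → 5
  (S ⋈[e=d] T) → 2
  π[h,d]((S ⋈[e=d] T)) → 2
  (T ∪ π[h,d]((S ⋈[e=d] T))) → 7
  ρ[c/d]((T ∪ π[h,d]((S ⋈[e=d] T)))) → 7
  σ[c<2](ρ[c/d]((T ∪ π[h,d]((S ⋈[e=d] T))))) → 1

|E| = 1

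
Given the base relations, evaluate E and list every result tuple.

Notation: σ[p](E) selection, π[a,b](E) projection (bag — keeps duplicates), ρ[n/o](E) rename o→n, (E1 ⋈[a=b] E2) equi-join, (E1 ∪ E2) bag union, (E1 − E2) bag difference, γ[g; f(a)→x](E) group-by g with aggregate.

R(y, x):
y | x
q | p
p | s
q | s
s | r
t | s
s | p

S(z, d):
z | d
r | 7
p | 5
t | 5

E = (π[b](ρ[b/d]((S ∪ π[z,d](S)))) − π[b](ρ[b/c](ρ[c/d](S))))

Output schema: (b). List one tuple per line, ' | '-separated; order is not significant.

Per-node cardinality:
  S → 3
  S → 3
  π[z,d](S) → 3
  (S ∪ π[z,d](S)) → 6
  ρ[b/d]((S ∪ π[z,d](S))) → 6
  π[b](ρ[b/d]((S ∪ π[z,d](S)))) → 6
  S → 3
  ρ[c/d](S) → 3
  ρ[b/c](ρ[c/d](S)) → 3
  π[b](ρ[b/c](ρ[c/d](S))) → 3
  (π[b](ρ[b/d]((S ∪ π[z,d](S)))) − π[b](ρ[b/c](ρ[c/d](S)))) → 3

== RESULT ==
b
5
5
7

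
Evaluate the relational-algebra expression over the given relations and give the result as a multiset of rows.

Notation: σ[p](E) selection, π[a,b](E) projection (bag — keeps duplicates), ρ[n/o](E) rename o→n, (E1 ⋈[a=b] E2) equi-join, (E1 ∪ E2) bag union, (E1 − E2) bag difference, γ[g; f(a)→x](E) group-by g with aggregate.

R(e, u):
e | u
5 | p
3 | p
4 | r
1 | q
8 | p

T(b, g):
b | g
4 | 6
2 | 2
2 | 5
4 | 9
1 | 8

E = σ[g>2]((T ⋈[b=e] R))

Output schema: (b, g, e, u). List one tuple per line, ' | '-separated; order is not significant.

Row counts bottom-up:
  T → 5
  R → 5
  (T ⋈[b=e] R) → 3
  σ[g>2]((T ⋈[b=e] R)) → 3

== RESULT ==
b | g | e | u
1 | 8 | 1 | q
4 | 6 | 4 | r
4 | 9 | 4 | r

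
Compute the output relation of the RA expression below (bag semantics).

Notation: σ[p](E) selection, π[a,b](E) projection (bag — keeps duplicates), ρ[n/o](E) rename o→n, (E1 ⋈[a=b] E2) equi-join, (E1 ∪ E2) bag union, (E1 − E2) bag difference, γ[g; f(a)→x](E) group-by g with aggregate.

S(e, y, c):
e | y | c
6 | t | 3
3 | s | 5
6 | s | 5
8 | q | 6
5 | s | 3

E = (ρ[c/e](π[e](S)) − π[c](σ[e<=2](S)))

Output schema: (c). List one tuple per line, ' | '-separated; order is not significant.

Row counts bottom-up:
  S → 5
  π[e](S) → 5
  ρ[c/e](π[e](S)) → 5
  S → 5
  σ[e<=2](S) → 0
  π[c](σ[e<=2](S)) → 0
  (ρ[c/e](π[e](S)) − π[c](σ[e<=2](S))) → 5

== RESULT ==
c
3
5
6
6
8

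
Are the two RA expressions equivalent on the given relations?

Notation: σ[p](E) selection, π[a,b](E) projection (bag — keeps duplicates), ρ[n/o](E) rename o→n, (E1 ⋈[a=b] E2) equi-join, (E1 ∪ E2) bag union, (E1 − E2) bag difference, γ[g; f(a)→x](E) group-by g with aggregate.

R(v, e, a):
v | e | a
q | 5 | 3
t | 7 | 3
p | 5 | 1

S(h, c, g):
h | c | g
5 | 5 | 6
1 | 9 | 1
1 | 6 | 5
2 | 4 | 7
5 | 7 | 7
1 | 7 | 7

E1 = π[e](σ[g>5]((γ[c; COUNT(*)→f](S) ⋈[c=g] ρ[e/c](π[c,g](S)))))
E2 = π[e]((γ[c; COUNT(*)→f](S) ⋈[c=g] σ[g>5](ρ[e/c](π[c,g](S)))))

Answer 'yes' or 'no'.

E1 per-node cardinality:
  S → 6
  γ[c; COUNT(*)→f](S) → 5
  S → 6
  π[c,g](S) → 6
  ρ[e/c](π[c,g](S)) → 6
  (γ[c; COUNT(*)→f](S) ⋈[c=g] ρ[e/c](π[c,g](S))) → 5
  σ[g>5]((γ[c; COUNT(*)→f](S) ⋈[c=g] ρ[e/c](π[c,g](S)))) → 4
  π[e](σ[g>5]((γ[c; COUNT(*)→f](S) ⋈[c=g] ρ[e/c](π[c,g](S))))) → 4
E2 per-node cardinality:
  S → 6
  γ[c; COUNT(*)→f](S) → 5
  S → 6
  π[c,g](S) → 6
  ρ[e/c](π[c,g](S)) → 6
  σ[g>5](ρ[e/c](π[c,g](S))) → 4
  (γ[c; COUNT(*)→f](S) ⋈[c=g] σ[g>5](ρ[e/c](π[c,g](S)))) → 4
  π[e]((γ[c; COUNT(*)→f](S) ⋈[c=g] σ[g>5](ρ[e/c](π[c,g](S))))) → 4

E1 and E2 produce the same multiset:
e
4
5
7
7

yes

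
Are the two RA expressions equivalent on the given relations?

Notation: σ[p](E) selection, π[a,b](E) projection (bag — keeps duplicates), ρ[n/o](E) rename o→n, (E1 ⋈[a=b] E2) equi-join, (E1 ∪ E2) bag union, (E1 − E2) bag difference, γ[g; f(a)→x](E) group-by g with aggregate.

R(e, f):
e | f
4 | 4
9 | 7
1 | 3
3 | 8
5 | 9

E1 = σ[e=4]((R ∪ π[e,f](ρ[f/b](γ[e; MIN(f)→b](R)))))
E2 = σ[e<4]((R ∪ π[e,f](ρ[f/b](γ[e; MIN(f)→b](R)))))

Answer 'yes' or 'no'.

E1 subexpression sizes:
  R → 5
  R → 5
  γ[e; MIN(f)→b](R) → 5
  ρ[f/b](γ[e; MIN(f)→b](R)) → 5
  π[e,f](ρ[f/b](γ[e; MIN(f)→b](R))) → 5
  (R ∪ π[e,f](ρ[f/b](γ[e; MIN(f)→b](R)))) → 10
  σ[e=4]((R ∪ π[e,f](ρ[f/b](γ[e; MIN(f)→b](R))))) → 2
E2 subexpression sizes:
  R → 5
  R → 5
  γ[e; MIN(f)→b](R) → 5
  ρ[f/b](γ[e; MIN(f)→b](R)) → 5
  π[e,f](ρ[f/b](γ[e; MIN(f)→b](R))) → 5
  (R ∪ π[e,f](ρ[f/b](γ[e; MIN(f)→b](R)))) → 10
  σ[e<4]((R ∪ π[e,f](ρ[f/b](γ[e; MIN(f)→b](R))))) → 4

E1 result:
e | f
4 | 4
4 | 4
E2 result:
e | f
1 | 3
1 | 3
3 | 8
3 | 8
Witness: (4, 4) appears 2× in E1 but 0× in E2.

no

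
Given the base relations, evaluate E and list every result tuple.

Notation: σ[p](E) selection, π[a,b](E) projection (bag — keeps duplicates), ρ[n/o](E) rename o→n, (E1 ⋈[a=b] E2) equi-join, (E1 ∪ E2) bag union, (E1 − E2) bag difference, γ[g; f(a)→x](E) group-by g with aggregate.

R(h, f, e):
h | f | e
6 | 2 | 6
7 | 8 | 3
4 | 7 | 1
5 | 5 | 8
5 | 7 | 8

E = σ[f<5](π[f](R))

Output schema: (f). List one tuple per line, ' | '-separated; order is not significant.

Subexpression sizes:
  R → 5
  π[f](R) → 5
  σ[f<5](π[f](R)) → 1

== RESULT ==
f
2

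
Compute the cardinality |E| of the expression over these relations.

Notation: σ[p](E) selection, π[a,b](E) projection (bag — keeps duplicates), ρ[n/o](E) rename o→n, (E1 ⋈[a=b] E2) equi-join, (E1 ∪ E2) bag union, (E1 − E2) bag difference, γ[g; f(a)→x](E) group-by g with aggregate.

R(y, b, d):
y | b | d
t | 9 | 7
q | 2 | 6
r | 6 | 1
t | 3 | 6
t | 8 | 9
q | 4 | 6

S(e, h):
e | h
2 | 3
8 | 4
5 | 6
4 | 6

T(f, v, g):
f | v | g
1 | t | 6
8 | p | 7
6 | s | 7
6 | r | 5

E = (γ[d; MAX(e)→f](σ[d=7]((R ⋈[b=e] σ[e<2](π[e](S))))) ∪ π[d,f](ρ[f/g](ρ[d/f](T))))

Per-node cardinality:
  R → 6
  S → 4
  π[e](S) → 4
  σ[e<2](π[e](S)) → 0
  (R ⋈[b=e] σ[e<2](π[e](S))) → 0
  σ[d=7]((R ⋈[b=e] σ[e<2](π[e](S)))) → 0
  γ[d; MAX(e)→f](σ[d=7]((R ⋈[b=e] σ[e<2](π[e](S))))) → 0
  T → 4
  ρ[d/f](T) → 4
  ρ[f/g](ρ[d/f](T)) → 4
  π[d,f](ρ[f/g](ρ[d/f](T))) → 4
  (γ[d; MAX(e)→f](σ[d=7]((R ⋈[b=e] σ[e<2](π[e](S))))) ∪ π[d,f](ρ[f/g](ρ[d/f](T)))) → 4

|E| = 4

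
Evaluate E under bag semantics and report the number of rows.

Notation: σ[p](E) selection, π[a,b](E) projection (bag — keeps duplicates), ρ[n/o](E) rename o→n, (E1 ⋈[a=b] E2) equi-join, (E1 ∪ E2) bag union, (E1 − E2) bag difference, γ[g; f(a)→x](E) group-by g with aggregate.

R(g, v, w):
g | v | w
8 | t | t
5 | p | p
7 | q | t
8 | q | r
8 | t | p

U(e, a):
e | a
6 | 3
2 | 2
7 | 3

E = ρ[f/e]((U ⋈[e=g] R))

Stepwise |·|:
  U → 3
  R → 5
  (U ⋈[e=g] R) → 1
  ρ[f/e]((U ⋈[e=g] R)) → 1

|E| = 1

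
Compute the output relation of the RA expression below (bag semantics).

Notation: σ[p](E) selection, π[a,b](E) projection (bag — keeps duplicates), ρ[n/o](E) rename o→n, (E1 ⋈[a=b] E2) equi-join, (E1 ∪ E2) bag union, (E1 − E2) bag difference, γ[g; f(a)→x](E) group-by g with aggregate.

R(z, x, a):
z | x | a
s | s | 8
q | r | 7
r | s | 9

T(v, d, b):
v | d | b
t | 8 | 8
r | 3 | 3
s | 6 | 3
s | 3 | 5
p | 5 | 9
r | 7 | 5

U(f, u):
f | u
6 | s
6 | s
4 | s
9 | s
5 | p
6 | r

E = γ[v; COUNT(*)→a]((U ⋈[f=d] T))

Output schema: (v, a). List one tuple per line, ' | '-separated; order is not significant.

Per-node cardinality:
  U → 6
  T → 6
  (U ⋈[f=d] T) → 4
  γ[v; COUNT(*)→a]((U ⋈[f=d] T)) → 2

== RESULT ==
v | a
p | 1
s | 3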